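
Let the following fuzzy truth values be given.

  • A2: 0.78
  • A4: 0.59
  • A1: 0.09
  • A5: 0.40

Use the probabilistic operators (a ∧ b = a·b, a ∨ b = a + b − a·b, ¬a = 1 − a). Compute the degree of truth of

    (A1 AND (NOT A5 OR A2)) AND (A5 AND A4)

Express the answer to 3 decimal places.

NOT A5 = 1 − 0.4000 = 0.6000
NOT A5 OR A2 = a + b − a·b on (0.6000, 0.7800) = 0.9120
A1 AND (NOT A5 OR A2) = a·b on (0.0900, 0.9120) = 0.0821
A5 AND A4 = a·b on (0.4000, 0.5900) = 0.2360
(A1 AND (NOT A5 OR A2)) AND (A5 AND A4) = a·b on (0.0821, 0.2360) = 0.0194

0.019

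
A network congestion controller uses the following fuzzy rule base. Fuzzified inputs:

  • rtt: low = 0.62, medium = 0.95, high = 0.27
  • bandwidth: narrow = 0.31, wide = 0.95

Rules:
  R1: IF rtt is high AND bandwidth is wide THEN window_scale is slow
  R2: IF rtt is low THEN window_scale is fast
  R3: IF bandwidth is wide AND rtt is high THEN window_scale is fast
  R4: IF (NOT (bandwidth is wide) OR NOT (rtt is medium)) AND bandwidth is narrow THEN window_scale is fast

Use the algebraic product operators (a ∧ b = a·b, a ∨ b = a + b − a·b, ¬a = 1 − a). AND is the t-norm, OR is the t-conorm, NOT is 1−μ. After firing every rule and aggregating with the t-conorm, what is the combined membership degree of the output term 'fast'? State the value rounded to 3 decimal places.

R1: high=0.27, wide=0.95; AND[a·b] → w = 0.2565
R2: low=0.62 → w = 0.6200
R3: wide=0.95, high=0.27; AND[a·b] → w = 0.2565
R4: (¬wide=1−0.95=0.05 OR ¬medium=1−0.95=0.05) = 0.0975; AND[a·b] with narrow=0.31 → w = 0.0302
Rules with consequent 'fast': {R2, R3, R4} → strengths 0.6200, 0.2565, 0.0302
Aggregate via t-conorm [a + b − a·b]: 0.7260

0.726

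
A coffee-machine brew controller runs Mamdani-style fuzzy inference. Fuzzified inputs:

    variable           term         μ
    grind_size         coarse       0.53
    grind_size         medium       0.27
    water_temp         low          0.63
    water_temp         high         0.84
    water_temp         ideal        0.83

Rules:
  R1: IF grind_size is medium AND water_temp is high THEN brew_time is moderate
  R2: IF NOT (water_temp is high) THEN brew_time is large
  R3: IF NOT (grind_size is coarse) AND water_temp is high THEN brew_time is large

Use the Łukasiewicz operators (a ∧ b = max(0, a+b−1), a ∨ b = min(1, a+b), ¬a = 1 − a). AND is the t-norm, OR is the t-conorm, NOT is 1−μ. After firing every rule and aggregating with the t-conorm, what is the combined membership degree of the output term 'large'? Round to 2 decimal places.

0.47

R1: medium=0.27, high=0.84; AND[max(0, a+b−1)] → w = 0.11
R2: ¬high=1−0.84=0.16 → w = 0.16
R3: ¬coarse=1−0.53=0.47, high=0.84; AND[max(0, a+b−1)] → w = 0.31
Rules with consequent 'large': {R2, R3} → strengths 0.16, 0.31
Aggregate via t-conorm [min(1, a+b)]: 0.47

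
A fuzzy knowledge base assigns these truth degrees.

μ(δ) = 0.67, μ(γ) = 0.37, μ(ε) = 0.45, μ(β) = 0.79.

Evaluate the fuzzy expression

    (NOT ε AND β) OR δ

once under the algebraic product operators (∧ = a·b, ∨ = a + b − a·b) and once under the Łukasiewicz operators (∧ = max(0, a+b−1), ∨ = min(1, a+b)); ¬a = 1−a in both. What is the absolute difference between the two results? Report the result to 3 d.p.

0.187

Under algebraic product:
  NOT ε = 1 − 0.4500 = 0.5500
  NOT ε AND β = a·b on (0.5500, 0.7900) = 0.4345
  (NOT ε AND β) OR δ = a + b − a·b on (0.4345, 0.6700) = 0.8134
  → value = 0.8134
Under Łukasiewicz:
  NOT ε = 1 − 0.45 = 0.55
  NOT ε AND β = max(0, a+b−1) on (0.55, 0.79) = 0.34
  (NOT ε AND β) OR δ = min(1, a+b) on (0.34, 0.67) = 1.00
  → value = 1.0000
|0.8134 − 1.0000| = 0.187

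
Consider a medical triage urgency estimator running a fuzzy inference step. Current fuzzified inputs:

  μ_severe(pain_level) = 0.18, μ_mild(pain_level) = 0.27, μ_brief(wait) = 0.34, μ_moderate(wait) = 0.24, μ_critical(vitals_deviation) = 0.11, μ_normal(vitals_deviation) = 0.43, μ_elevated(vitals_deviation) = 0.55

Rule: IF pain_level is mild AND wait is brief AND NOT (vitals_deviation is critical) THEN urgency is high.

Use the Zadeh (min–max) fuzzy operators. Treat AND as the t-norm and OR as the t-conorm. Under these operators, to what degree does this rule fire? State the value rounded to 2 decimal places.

firing strength: mild=0.27, brief=0.34, ¬critical=1−0.11=0.89; AND[min(a, b)] → w = 0.27

0.27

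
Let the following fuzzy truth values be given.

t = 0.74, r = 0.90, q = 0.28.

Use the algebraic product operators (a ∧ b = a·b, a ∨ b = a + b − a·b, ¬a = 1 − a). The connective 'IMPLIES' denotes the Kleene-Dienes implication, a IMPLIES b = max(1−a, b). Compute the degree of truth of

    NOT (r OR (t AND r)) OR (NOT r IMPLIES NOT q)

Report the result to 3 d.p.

t AND r = a·b on (0.7400, 0.9000) = 0.6660
r OR (t AND r) = a + b − a·b on (0.9000, 0.6660) = 0.9666
NOT (r OR (t AND r)) = 1 − 0.9666 = 0.0334
NOT r = 1 − 0.9000 = 0.1000
NOT q = 1 − 0.2800 = 0.7200
NOT r IMPLIES NOT q  [Kleene-Dienes: max(1−a, b)] with a=0.1000, b=0.7200 → 0.9000
NOT (r OR (t AND r)) OR (NOT r IMPLIES NOT q) = a + b − a·b on (0.0334, 0.9000) = 0.9033

0.903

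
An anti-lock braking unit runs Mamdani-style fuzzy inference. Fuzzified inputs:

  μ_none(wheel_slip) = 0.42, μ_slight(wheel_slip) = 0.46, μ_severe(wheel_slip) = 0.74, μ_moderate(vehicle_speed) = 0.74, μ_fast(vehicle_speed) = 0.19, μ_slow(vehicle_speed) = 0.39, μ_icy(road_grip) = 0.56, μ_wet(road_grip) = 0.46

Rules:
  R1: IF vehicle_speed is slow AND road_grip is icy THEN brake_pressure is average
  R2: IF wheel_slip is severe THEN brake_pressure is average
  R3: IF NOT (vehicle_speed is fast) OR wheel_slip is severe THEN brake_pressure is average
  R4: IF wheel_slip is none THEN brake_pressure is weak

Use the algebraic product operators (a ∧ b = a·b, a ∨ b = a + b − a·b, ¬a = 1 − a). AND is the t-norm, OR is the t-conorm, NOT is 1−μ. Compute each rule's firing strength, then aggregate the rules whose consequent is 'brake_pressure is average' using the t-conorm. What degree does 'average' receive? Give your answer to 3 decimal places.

0.990

R1: slow=0.39, icy=0.56; AND[a·b] → w = 0.2184
R2: severe=0.74 → w = 0.7400
R3: ¬fast=1−0.19=0.81, severe=0.74; OR[a + b − a·b] → w = 0.9506
R4: none=0.42 → w = 0.4200
Rules with consequent 'average': {R1, R2, R3} → strengths 0.2184, 0.7400, 0.9506
Aggregate via t-conorm [a + b − a·b]: 0.9900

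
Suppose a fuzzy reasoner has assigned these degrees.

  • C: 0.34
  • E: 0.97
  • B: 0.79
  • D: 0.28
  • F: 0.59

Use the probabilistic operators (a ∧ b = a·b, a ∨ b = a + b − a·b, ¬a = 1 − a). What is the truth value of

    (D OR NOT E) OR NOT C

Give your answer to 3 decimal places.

0.763

NOT E = 1 − 0.9700 = 0.0300
D OR NOT E = a + b − a·b on (0.2800, 0.0300) = 0.3016
NOT C = 1 − 0.3400 = 0.6600
(D OR NOT E) OR NOT C = a + b − a·b on (0.3016, 0.6600) = 0.7625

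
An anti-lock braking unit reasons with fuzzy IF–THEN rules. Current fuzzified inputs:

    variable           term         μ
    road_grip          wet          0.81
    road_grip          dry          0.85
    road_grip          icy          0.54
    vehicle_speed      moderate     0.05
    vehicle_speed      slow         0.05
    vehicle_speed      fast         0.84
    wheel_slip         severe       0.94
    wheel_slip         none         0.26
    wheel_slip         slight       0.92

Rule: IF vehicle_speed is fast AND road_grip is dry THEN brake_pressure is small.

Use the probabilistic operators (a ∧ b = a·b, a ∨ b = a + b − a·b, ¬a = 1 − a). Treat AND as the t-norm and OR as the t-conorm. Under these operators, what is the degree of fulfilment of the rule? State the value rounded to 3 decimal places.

0.714

firing strength: fast=0.84, dry=0.85; AND[a·b] → w = 0.7140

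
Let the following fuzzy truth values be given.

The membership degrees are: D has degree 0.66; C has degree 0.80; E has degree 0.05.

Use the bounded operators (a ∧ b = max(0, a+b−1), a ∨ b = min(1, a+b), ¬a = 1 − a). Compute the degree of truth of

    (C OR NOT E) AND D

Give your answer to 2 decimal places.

0.66

NOT E = 1 − 0.05 = 0.95
C OR NOT E = min(1, a+b) on (0.80, 0.95) = 1.00
(C OR NOT E) AND D = max(0, a+b−1) on (1.00, 0.66) = 0.66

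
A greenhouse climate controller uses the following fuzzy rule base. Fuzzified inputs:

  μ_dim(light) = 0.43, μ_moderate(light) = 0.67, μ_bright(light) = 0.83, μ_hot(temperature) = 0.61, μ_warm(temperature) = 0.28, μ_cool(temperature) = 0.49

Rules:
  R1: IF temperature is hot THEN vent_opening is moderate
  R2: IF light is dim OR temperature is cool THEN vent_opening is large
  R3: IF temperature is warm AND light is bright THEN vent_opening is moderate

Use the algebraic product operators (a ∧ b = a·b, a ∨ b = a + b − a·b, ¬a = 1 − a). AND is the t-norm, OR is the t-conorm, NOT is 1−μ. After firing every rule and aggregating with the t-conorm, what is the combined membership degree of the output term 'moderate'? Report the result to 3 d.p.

0.701

R1: hot=0.61 → w = 0.6100
R2: dim=0.43, cool=0.49; OR[a + b − a·b] → w = 0.7093
R3: warm=0.28, bright=0.83; AND[a·b] → w = 0.2324
Rules with consequent 'moderate': {R1, R3} → strengths 0.6100, 0.2324
Aggregate via t-conorm [a + b − a·b]: 0.7006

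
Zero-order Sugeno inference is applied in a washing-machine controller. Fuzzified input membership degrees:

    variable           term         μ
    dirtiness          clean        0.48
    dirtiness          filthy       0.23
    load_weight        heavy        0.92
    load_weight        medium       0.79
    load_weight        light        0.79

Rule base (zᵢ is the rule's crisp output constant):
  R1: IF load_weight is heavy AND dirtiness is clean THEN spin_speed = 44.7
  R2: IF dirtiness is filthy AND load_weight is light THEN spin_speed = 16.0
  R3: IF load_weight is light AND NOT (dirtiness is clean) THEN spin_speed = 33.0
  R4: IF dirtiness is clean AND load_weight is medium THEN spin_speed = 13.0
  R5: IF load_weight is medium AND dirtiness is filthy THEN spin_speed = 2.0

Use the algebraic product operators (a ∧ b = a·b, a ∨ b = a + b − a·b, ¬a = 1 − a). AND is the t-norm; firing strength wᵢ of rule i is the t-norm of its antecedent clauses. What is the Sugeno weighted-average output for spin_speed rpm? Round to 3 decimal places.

R1 (z=44.7): heavy=0.92, clean=0.48; AND[a·b] → w = 0.4416
R2 (z=16.0): filthy=0.23, light=0.79; AND[a·b] → w = 0.1817
R3 (z=33.0): light=0.79, ¬clean=1−0.48=0.52; AND[a·b] → w = 0.4108
R4 (z=13.0): clean=0.48, medium=0.79; AND[a·b] → w = 0.3792
R5 (z=2.0): medium=0.79, filthy=0.23; AND[a·b] → w = 0.1817
Weighted average = (0.4416·44.7 + 0.1817·16.0 + 0.4108·33.0 + 0.3792·13.0 + 0.1817·2.0) / (0.4416 + 0.1817 + 0.4108 + 0.3792 + 0.1817)
  = 41.4961 / 1.5950 = 26.016

26.016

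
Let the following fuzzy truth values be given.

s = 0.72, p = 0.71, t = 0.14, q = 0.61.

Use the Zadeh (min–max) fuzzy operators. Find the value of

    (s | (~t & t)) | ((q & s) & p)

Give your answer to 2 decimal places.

0.72

~t = 1 − 0.14 = 0.86
~t & t = min(a, b) on (0.86, 0.14) = 0.14
s | (~t & t) = max(a, b) on (0.72, 0.14) = 0.72
q & s = min(a, b) on (0.61, 0.72) = 0.61
(q & s) & p = min(a, b) on (0.61, 0.71) = 0.61
(s | (~t & t)) | ((q & s) & p) = max(a, b) on (0.72, 0.61) = 0.72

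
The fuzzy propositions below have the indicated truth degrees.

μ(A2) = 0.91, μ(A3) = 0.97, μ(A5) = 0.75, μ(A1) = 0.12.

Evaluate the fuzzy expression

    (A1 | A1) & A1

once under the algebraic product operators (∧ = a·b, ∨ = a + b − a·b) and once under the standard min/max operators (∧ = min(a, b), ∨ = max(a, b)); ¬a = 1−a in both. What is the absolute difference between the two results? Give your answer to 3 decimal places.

Under algebraic product:
  A1 | A1 = a + b − a·b on (0.1200, 0.1200) = 0.2256
  (A1 | A1) & A1 = a·b on (0.2256, 0.1200) = 0.0271
  → value = 0.0271
Under standard min/max:
  A1 | A1 = max(a, b) on (0.12, 0.12) = 0.12
  (A1 | A1) & A1 = min(a, b) on (0.12, 0.12) = 0.12
  → value = 0.1200
|0.0271 − 0.1200| = 0.093

0.093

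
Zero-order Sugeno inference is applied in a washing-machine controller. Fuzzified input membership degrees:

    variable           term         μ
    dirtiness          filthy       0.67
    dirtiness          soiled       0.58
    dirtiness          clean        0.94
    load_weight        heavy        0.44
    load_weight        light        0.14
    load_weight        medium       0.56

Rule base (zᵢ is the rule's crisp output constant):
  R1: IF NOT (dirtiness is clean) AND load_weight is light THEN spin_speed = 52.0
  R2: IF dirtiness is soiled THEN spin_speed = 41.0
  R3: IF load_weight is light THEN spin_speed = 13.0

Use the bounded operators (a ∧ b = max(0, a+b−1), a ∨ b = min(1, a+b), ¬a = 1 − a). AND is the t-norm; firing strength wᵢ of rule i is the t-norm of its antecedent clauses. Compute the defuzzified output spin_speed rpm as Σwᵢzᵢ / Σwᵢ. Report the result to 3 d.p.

35.556

R1 (z=52.0): ¬clean=1−0.94=0.06, light=0.14; AND[max(0, a+b−1)] → w = 0.00
R2 (z=41.0): soiled=0.58 → w = 0.58
R3 (z=13.0): light=0.14 → w = 0.14
Weighted average = (0.00·52.0 + 0.58·41.0 + 0.14·13.0) / (0.00 + 0.58 + 0.14)
  = 25.6000 / 0.7200 = 35.556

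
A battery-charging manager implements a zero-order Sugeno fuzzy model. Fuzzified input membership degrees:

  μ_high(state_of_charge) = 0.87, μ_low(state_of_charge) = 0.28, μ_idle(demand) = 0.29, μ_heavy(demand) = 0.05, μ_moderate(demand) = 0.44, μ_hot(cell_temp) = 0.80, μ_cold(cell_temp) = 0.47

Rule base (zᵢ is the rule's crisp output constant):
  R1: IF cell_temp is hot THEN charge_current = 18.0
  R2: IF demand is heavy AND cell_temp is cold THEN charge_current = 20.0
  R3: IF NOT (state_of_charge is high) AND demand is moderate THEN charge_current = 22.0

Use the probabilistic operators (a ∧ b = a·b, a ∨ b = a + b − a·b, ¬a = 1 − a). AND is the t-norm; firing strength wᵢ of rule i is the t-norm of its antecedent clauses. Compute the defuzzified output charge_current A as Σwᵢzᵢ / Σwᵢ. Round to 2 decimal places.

18.31

R1 (z=18.0): hot=0.80 → w = 0.8000
R2 (z=20.0): heavy=0.05, cold=0.47; AND[a·b] → w = 0.0235
R3 (z=22.0): ¬high=1−0.87=0.13, moderate=0.44; AND[a·b] → w = 0.0572
Weighted average = (0.8000·18.0 + 0.0235·20.0 + 0.0572·22.0) / (0.8000 + 0.0235 + 0.0572)
  = 16.1284 / 0.8807 = 18.31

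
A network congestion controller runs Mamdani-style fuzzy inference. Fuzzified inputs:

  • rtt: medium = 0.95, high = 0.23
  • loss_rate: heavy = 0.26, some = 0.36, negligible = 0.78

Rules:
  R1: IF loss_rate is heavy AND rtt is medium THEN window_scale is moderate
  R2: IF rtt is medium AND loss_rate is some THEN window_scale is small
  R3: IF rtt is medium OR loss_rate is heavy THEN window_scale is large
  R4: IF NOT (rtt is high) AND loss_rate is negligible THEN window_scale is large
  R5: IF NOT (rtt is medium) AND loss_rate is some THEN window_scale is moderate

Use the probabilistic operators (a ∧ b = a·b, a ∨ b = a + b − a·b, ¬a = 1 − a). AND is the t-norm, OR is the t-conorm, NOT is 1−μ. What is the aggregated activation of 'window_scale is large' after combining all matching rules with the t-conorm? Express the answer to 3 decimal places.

0.985

R1: heavy=0.26, medium=0.95; AND[a·b] → w = 0.2470
R2: medium=0.95, some=0.36; AND[a·b] → w = 0.3420
R3: medium=0.95, heavy=0.26; OR[a + b − a·b] → w = 0.9630
R4: ¬high=1−0.23=0.77, negligible=0.78; AND[a·b] → w = 0.6006
R5: ¬medium=1−0.95=0.05, some=0.36; AND[a·b] → w = 0.0180
Rules with consequent 'large': {R3, R4} → strengths 0.9630, 0.6006
Aggregate via t-conorm [a + b − a·b]: 0.9852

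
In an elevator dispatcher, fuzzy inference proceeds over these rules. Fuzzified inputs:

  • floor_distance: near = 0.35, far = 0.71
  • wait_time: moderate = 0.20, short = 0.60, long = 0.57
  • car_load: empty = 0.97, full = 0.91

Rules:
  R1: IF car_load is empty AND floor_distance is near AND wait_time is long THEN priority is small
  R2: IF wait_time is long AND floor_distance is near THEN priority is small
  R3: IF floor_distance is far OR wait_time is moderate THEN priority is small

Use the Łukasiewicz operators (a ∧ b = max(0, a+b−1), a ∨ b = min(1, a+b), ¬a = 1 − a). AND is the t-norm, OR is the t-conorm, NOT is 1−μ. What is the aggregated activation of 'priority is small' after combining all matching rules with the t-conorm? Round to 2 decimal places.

0.91

R1: empty=0.97, near=0.35, long=0.57; AND[max(0, a+b−1)] → w = 0.00
R2: long=0.57, near=0.35; AND[max(0, a+b−1)] → w = 0.00
R3: far=0.71, moderate=0.20; OR[min(1, a+b)] → w = 0.91
Rules with consequent 'small': {R1, R2, R3} → strengths 0.00, 0.00, 0.91
Aggregate via t-conorm [min(1, a+b)]: 0.91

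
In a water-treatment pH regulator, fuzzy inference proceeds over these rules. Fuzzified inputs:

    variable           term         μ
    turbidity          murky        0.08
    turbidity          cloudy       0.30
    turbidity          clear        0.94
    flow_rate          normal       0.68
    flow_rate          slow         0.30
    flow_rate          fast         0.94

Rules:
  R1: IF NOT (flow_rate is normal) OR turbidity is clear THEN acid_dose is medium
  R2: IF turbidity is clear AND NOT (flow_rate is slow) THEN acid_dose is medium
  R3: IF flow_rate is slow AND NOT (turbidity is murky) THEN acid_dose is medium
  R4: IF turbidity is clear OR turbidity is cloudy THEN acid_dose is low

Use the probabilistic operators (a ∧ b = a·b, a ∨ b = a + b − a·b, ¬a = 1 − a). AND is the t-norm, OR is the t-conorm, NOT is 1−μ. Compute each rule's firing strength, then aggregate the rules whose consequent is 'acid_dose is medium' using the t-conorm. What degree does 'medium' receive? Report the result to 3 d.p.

0.990

R1: ¬normal=1−0.68=0.32, clear=0.94; OR[a + b − a·b] → w = 0.9592
R2: clear=0.94, ¬slow=1−0.30=0.70; AND[a·b] → w = 0.6580
R3: slow=0.30, ¬murky=1−0.08=0.92; AND[a·b] → w = 0.2760
R4: clear=0.94, cloudy=0.30; OR[a + b − a·b] → w = 0.9580
Rules with consequent 'medium': {R1, R2, R3} → strengths 0.9592, 0.6580, 0.2760
Aggregate via t-conorm [a + b − a·b]: 0.9899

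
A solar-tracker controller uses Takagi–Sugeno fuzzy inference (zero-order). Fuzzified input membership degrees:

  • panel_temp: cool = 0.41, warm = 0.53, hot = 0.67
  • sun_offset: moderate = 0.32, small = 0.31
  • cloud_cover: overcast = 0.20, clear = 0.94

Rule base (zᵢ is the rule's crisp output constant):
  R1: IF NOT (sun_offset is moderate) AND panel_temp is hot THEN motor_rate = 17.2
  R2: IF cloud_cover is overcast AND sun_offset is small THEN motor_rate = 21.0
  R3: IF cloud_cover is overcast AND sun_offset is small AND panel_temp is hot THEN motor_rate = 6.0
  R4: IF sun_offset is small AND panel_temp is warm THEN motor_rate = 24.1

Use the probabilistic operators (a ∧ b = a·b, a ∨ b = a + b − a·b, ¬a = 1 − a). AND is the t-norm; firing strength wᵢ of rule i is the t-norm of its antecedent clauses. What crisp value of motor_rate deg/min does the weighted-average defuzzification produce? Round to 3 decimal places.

R1 (z=17.2): ¬moderate=1−0.32=0.68, hot=0.67; AND[a·b] → w = 0.4556
R2 (z=21.0): overcast=0.20, small=0.31; AND[a·b] → w = 0.0620
R3 (z=6.0): overcast=0.20, small=0.31, hot=0.67; AND[a·b] → w = 0.0415
R4 (z=24.1): small=0.31, warm=0.53; AND[a·b] → w = 0.1643
Weighted average = (0.4556·17.2 + 0.0620·21.0 + 0.0415·6.0 + 0.1643·24.1) / (0.4556 + 0.0620 + 0.0415 + 0.1643)
  = 13.3472 / 0.7234 = 18.450

18.450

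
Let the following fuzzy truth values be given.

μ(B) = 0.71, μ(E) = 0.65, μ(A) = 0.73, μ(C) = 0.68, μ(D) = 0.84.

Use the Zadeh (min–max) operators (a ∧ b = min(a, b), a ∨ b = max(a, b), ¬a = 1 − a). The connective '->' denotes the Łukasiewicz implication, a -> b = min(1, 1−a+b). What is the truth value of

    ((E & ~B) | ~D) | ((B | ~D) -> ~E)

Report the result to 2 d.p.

0.64

~B = 1 − 0.71 = 0.29
E & ~B = min(a, b) on (0.65, 0.29) = 0.29
~D = 1 − 0.84 = 0.16
(E & ~B) | ~D = max(a, b) on (0.29, 0.16) = 0.29
~D = 1 − 0.84 = 0.16
B | ~D = max(a, b) on (0.71, 0.16) = 0.71
~E = 1 − 0.65 = 0.35
(B | ~D) -> ~E  [Łukasiewicz: min(1, 1−a+b)] with a=0.71, b=0.35 → 0.64
((E & ~B) | ~D) | ((B | ~D) -> ~E) = max(a, b) on (0.29, 0.64) = 0.64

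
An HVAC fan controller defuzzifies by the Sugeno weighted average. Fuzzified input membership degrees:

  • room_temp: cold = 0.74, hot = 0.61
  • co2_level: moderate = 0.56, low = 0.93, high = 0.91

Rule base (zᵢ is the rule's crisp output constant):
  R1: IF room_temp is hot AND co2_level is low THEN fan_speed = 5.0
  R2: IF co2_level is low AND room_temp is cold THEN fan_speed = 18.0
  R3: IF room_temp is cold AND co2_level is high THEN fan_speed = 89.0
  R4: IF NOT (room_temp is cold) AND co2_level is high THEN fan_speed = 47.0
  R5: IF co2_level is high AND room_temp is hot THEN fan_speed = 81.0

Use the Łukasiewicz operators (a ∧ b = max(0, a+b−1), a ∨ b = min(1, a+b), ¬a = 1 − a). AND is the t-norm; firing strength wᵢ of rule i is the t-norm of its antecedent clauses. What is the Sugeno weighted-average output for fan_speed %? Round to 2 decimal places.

48.13

R1 (z=5.0): hot=0.61, low=0.93; AND[max(0, a+b−1)] → w = 0.54
R2 (z=18.0): low=0.93, cold=0.74; AND[max(0, a+b−1)] → w = 0.67
R3 (z=89.0): cold=0.74, high=0.91; AND[max(0, a+b−1)] → w = 0.65
R4 (z=47.0): ¬cold=1−0.74=0.26, high=0.91; AND[max(0, a+b−1)] → w = 0.17
R5 (z=81.0): high=0.91, hot=0.61; AND[max(0, a+b−1)] → w = 0.52
Weighted average = (0.54·5.0 + 0.67·18.0 + 0.65·89.0 + 0.17·47.0 + 0.52·81.0) / (0.54 + 0.67 + 0.65 + 0.17 + 0.52)
  = 122.7200 / 2.5500 = 48.13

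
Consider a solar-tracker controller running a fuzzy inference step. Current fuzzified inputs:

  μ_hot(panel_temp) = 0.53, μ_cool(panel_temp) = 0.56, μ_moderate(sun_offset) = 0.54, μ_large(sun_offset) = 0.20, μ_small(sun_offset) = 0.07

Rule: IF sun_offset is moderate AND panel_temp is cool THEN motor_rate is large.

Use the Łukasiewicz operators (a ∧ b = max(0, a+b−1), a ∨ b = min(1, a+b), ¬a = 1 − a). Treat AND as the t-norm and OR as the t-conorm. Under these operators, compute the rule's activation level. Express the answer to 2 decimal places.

firing strength: moderate=0.54, cool=0.56; AND[max(0, a+b−1)] → w = 0.10

0.10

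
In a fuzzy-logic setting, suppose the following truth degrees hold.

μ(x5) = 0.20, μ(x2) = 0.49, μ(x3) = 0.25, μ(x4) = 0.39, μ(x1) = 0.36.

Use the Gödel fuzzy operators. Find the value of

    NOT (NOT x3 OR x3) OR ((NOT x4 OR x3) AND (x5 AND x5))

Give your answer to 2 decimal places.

0.25

NOT x3 = 1 − 0.25 = 0.75
NOT x3 OR x3 = max(a, b) on (0.75, 0.25) = 0.75
NOT (NOT x3 OR x3) = 1 − 0.75 = 0.25
NOT x4 = 1 − 0.39 = 0.61
NOT x4 OR x3 = max(a, b) on (0.61, 0.25) = 0.61
x5 AND x5 = min(a, b) on (0.20, 0.20) = 0.20
(NOT x4 OR x3) AND (x5 AND x5) = min(a, b) on (0.61, 0.20) = 0.20
NOT (NOT x3 OR x3) OR ((NOT x4 OR x3) AND (x5 AND x5)) = max(a, b) on (0.25, 0.20) = 0.25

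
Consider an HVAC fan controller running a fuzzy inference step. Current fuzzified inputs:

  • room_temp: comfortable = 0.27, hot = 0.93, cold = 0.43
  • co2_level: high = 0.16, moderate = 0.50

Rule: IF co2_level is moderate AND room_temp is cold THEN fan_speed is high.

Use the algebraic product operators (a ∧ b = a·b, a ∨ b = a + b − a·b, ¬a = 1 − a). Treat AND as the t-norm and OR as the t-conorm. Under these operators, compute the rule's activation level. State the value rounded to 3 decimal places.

firing strength: moderate=0.50, cold=0.43; AND[a·b] → w = 0.2150

0.215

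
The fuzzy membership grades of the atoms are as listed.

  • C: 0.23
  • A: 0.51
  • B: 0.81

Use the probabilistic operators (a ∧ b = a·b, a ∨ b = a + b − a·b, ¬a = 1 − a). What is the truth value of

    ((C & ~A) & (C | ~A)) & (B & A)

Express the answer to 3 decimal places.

~A = 1 − 0.5100 = 0.4900
C & ~A = a·b on (0.2300, 0.4900) = 0.1127
~A = 1 − 0.5100 = 0.4900
C | ~A = a + b − a·b on (0.2300, 0.4900) = 0.6073
(C & ~A) & (C | ~A) = a·b on (0.1127, 0.6073) = 0.0684
B & A = a·b on (0.8100, 0.5100) = 0.4131
((C & ~A) & (C | ~A)) & (B & A) = a·b on (0.0684, 0.4131) = 0.0283

0.028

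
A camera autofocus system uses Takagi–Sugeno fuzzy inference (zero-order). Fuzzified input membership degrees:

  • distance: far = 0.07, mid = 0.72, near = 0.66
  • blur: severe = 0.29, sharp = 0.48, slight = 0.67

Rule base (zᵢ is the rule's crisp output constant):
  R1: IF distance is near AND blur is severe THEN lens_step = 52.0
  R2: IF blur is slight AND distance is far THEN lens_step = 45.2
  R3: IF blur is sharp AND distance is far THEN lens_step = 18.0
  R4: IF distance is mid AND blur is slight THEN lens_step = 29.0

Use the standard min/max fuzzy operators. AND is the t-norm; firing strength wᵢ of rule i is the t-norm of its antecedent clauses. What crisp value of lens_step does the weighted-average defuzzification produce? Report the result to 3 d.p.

35.395

R1 (z=52.0): near=0.66, severe=0.29; AND[min(a, b)] → w = 0.29
R2 (z=45.2): slight=0.67, far=0.07; AND[min(a, b)] → w = 0.07
R3 (z=18.0): sharp=0.48, far=0.07; AND[min(a, b)] → w = 0.07
R4 (z=29.0): mid=0.72, slight=0.67; AND[min(a, b)] → w = 0.67
Weighted average = (0.29·52.0 + 0.07·45.2 + 0.07·18.0 + 0.67·29.0) / (0.29 + 0.07 + 0.07 + 0.67)
  = 38.9340 / 1.1000 = 35.395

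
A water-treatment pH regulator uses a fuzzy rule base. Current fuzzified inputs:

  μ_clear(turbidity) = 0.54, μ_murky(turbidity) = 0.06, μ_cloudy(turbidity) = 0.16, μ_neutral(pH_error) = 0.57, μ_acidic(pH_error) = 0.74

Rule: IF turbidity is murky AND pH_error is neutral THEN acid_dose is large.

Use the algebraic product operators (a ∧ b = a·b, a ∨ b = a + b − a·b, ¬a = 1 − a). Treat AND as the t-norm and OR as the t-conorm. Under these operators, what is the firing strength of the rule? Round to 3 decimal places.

firing strength: murky=0.06, neutral=0.57; AND[a·b] → w = 0.0342

0.034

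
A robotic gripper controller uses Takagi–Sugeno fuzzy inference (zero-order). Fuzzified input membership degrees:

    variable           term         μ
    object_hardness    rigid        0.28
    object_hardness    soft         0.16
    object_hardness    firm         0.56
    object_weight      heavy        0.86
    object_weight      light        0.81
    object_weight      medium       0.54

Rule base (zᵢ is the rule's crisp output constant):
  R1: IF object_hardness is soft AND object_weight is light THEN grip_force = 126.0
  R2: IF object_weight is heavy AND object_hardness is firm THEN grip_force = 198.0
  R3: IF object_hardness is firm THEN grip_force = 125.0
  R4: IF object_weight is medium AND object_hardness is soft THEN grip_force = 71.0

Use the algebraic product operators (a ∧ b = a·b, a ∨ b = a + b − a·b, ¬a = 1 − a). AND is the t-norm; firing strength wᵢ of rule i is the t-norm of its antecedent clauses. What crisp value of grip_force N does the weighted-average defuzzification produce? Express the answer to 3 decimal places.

149.349

R1 (z=126.0): soft=0.16, light=0.81; AND[a·b] → w = 0.1296
R2 (z=198.0): heavy=0.86, firm=0.56; AND[a·b] → w = 0.4816
R3 (z=125.0): firm=0.56 → w = 0.5600
R4 (z=71.0): medium=0.54, soft=0.16; AND[a·b] → w = 0.0864
Weighted average = (0.1296·126.0 + 0.4816·198.0 + 0.5600·125.0 + 0.0864·71.0) / (0.1296 + 0.4816 + 0.5600 + 0.0864)
  = 187.8208 / 1.2576 = 149.349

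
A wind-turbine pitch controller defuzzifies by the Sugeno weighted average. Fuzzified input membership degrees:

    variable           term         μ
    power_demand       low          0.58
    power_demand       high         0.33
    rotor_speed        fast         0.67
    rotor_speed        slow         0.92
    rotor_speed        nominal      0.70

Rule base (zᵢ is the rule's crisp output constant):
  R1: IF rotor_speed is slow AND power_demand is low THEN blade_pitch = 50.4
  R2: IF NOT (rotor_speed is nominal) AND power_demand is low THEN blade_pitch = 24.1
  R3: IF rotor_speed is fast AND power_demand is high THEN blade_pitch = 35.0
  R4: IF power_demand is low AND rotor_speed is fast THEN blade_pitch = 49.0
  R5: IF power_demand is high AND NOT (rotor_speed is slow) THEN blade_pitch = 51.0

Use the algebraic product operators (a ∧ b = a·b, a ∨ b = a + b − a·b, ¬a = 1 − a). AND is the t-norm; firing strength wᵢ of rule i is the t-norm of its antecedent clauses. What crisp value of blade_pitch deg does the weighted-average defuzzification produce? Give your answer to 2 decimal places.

44.07

R1 (z=50.4): slow=0.92, low=0.58; AND[a·b] → w = 0.5336
R2 (z=24.1): ¬nominal=1−0.70=0.30, low=0.58; AND[a·b] → w = 0.1740
R3 (z=35.0): fast=0.67, high=0.33; AND[a·b] → w = 0.2211
R4 (z=49.0): low=0.58, fast=0.67; AND[a·b] → w = 0.3886
R5 (z=51.0): high=0.33, ¬slow=1−0.92=0.08; AND[a·b] → w = 0.0264
Weighted average = (0.5336·50.4 + 0.1740·24.1 + 0.2211·35.0 + 0.3886·49.0 + 0.0264·51.0) / (0.5336 + 0.1740 + 0.2211 + 0.3886 + 0.0264)
  = 59.2131 / 1.3437 = 44.07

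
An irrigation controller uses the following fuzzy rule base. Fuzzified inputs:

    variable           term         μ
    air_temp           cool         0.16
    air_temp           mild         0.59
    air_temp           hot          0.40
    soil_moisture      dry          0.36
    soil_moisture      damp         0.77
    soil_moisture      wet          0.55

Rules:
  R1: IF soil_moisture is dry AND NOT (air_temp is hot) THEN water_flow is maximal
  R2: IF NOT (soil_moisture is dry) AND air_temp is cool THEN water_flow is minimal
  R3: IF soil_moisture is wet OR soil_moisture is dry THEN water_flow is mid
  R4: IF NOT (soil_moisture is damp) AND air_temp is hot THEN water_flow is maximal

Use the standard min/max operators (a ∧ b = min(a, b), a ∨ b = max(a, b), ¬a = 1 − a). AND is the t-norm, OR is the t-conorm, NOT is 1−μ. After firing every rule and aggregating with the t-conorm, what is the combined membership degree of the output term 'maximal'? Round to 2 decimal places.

0.36

R1: dry=0.36, ¬hot=1−0.40=0.60; AND[min(a, b)] → w = 0.36
R2: ¬dry=1−0.36=0.64, cool=0.16; AND[min(a, b)] → w = 0.16
R3: wet=0.55, dry=0.36; OR[max(a, b)] → w = 0.55
R4: ¬damp=1−0.77=0.23, hot=0.40; AND[min(a, b)] → w = 0.23
Rules with consequent 'maximal': {R1, R4} → strengths 0.36, 0.23
Aggregate via t-conorm [max(a, b)]: 0.36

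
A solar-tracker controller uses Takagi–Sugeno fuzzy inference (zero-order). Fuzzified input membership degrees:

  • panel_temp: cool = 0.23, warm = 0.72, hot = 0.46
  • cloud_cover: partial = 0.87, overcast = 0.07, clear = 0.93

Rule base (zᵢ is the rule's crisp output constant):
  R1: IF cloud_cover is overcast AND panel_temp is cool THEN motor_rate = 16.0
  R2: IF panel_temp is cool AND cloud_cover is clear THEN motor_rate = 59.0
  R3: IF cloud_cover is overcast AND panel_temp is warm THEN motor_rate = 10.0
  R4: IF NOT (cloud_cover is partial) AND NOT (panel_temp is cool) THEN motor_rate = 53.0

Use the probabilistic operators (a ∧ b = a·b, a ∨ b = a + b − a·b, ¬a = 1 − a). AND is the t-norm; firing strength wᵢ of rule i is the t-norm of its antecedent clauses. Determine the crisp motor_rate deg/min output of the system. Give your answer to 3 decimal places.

R1 (z=16.0): overcast=0.07, cool=0.23; AND[a·b] → w = 0.0161
R2 (z=59.0): cool=0.23, clear=0.93; AND[a·b] → w = 0.2139
R3 (z=10.0): overcast=0.07, warm=0.72; AND[a·b] → w = 0.0504
R4 (z=53.0): ¬partial=1−0.87=0.13, ¬cool=1−0.23=0.77; AND[a·b] → w = 0.1001
Weighted average = (0.0161·16.0 + 0.2139·59.0 + 0.0504·10.0 + 0.1001·53.0) / (0.0161 + 0.2139 + 0.0504 + 0.1001)
  = 18.6870 / 0.3805 = 49.112

49.112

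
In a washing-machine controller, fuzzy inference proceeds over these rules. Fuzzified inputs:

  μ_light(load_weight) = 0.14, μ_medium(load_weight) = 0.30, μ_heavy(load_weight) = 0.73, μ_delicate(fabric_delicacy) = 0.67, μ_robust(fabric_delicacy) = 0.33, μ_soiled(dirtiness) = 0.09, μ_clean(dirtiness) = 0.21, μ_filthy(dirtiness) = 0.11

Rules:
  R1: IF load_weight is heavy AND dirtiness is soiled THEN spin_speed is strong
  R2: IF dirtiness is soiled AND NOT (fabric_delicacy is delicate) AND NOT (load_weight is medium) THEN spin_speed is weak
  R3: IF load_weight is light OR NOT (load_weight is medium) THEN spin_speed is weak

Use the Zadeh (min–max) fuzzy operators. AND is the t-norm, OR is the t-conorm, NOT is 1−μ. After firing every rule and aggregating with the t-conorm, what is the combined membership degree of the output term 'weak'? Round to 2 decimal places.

0.70

R1: heavy=0.73, soiled=0.09; AND[min(a, b)] → w = 0.09
R2: soiled=0.09, ¬delicate=1−0.67=0.33, ¬medium=1−0.30=0.70; AND[min(a, b)] → w = 0.09
R3: light=0.14, ¬medium=1−0.30=0.70; OR[max(a, b)] → w = 0.70
Rules with consequent 'weak': {R2, R3} → strengths 0.09, 0.70
Aggregate via t-conorm [max(a, b)]: 0.70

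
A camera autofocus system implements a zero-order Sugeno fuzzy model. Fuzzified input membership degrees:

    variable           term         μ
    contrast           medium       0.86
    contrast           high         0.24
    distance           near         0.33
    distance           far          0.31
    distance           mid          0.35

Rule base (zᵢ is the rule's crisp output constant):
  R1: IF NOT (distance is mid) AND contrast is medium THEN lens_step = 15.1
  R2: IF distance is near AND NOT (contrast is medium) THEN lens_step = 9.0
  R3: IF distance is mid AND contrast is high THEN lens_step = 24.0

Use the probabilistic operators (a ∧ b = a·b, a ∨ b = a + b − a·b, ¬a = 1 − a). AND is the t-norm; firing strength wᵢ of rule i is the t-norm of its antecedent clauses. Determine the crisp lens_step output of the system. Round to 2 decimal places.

R1 (z=15.1): ¬mid=1−0.35=0.65, medium=0.86; AND[a·b] → w = 0.5590
R2 (z=9.0): near=0.33, ¬medium=1−0.86=0.14; AND[a·b] → w = 0.0462
R3 (z=24.0): mid=0.35, high=0.24; AND[a·b] → w = 0.0840
Weighted average = (0.5590·15.1 + 0.0462·9.0 + 0.0840·24.0) / (0.5590 + 0.0462 + 0.0840)
  = 10.8727 / 0.6892 = 15.78

15.78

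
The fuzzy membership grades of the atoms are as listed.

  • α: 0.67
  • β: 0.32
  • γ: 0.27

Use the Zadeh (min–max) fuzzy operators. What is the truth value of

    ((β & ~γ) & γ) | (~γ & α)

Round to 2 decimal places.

~γ = 1 − 0.27 = 0.73
β & ~γ = min(a, b) on (0.32, 0.73) = 0.32
(β & ~γ) & γ = min(a, b) on (0.32, 0.27) = 0.27
~γ = 1 − 0.27 = 0.73
~γ & α = min(a, b) on (0.73, 0.67) = 0.67
((β & ~γ) & γ) | (~γ & α) = max(a, b) on (0.27, 0.67) = 0.67

0.67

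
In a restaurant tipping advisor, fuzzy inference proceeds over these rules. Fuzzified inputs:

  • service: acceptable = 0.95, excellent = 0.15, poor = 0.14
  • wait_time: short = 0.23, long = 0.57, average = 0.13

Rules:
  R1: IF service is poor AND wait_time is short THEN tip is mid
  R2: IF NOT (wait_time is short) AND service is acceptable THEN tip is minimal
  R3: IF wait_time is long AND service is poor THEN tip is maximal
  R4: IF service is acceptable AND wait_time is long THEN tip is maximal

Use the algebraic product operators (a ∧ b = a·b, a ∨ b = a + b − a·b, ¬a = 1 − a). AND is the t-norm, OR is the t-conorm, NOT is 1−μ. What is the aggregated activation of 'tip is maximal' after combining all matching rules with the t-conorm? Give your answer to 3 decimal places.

R1: poor=0.14, short=0.23; AND[a·b] → w = 0.0322
R2: ¬short=1−0.23=0.77, acceptable=0.95; AND[a·b] → w = 0.7315
R3: long=0.57, poor=0.14; AND[a·b] → w = 0.0798
R4: acceptable=0.95, long=0.57; AND[a·b] → w = 0.5415
Rules with consequent 'maximal': {R3, R4} → strengths 0.0798, 0.5415
Aggregate via t-conorm [a + b − a·b]: 0.5781

0.578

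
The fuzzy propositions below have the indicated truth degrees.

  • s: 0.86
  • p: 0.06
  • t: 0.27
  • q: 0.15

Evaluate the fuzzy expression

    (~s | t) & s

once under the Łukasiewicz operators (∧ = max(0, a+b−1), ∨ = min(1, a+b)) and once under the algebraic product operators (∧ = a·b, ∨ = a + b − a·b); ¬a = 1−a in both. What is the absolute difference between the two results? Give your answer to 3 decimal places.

Under Łukasiewicz:
  ~s = 1 − 0.86 = 0.14
  ~s | t = min(1, a+b) on (0.14, 0.27) = 0.41
  (~s | t) & s = max(0, a+b−1) on (0.41, 0.86) = 0.27
  → value = 0.2700
Under algebraic product:
  ~s = 1 − 0.8600 = 0.1400
  ~s | t = a + b − a·b on (0.1400, 0.2700) = 0.3722
  (~s | t) & s = a·b on (0.3722, 0.8600) = 0.3201
  → value = 0.3201
|0.2700 − 0.3201| = 0.050

0.050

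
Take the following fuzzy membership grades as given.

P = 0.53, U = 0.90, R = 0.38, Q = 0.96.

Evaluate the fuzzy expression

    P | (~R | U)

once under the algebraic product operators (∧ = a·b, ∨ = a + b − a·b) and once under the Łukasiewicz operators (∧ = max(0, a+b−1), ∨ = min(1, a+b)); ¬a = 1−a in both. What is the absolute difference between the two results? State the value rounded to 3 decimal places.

0.018

Under algebraic product:
  ~R = 1 − 0.3800 = 0.6200
  ~R | U = a + b − a·b on (0.6200, 0.9000) = 0.9620
  P | (~R | U) = a + b − a·b on (0.5300, 0.9620) = 0.9821
  → value = 0.9821
Under Łukasiewicz:
  ~R = 1 − 0.38 = 0.62
  ~R | U = min(1, a+b) on (0.62, 0.90) = 1.00
  P | (~R | U) = min(1, a+b) on (0.53, 1.00) = 1.00
  → value = 1.0000
|0.9821 − 1.0000| = 0.018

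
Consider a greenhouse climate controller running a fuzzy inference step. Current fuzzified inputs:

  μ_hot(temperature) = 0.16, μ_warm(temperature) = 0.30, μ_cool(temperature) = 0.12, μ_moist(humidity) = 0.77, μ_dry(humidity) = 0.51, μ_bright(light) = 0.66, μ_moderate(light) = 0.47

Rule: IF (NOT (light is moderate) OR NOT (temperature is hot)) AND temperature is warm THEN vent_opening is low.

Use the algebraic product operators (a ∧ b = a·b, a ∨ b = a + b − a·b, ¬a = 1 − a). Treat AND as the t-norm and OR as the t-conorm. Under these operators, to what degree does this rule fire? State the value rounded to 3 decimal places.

firing strength: (¬moderate=1−0.47=0.53 OR ¬hot=1−0.16=0.84) = 0.9248; AND[a·b] with warm=0.30 → w = 0.2774

0.277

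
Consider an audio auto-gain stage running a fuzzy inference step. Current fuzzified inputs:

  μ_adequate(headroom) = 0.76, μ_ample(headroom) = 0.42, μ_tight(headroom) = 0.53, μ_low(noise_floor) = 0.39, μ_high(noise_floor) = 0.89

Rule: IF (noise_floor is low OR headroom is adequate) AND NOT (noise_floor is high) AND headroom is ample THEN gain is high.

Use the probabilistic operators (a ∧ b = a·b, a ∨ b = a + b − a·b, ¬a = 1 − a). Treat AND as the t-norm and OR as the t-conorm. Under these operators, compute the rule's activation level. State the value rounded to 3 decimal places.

0.039

firing strength: (low=0.39 OR adequate=0.76) = 0.8536; AND[a·b] with ¬high=1−0.89=0.11, ample=0.42 → w = 0.0394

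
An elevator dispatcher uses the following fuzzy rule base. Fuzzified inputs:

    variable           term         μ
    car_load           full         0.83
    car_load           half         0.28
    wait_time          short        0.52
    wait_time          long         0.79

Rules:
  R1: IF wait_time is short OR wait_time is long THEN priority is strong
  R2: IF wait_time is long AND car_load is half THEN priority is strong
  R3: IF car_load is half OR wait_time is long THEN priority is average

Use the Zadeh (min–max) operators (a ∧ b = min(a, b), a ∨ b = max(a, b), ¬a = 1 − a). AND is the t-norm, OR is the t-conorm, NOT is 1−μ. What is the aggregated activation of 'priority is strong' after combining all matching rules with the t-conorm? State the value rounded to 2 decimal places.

R1: short=0.52, long=0.79; OR[max(a, b)] → w = 0.79
R2: long=0.79, half=0.28; AND[min(a, b)] → w = 0.28
R3: half=0.28, long=0.79; OR[max(a, b)] → w = 0.79
Rules with consequent 'strong': {R1, R2} → strengths 0.79, 0.28
Aggregate via t-conorm [max(a, b)]: 0.79

0.79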